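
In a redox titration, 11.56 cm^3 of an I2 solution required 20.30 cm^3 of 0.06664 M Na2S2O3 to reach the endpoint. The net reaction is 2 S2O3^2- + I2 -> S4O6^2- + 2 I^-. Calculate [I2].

n(Na2S2O3) = 0.06664 x 0.02030 = 0.001353 mol.
From the balanced equation, 2 mol Na2S2O3 reacts with 1 mol I2, so n(I2) = 0.001353 x 1/2 = 0.0006764 mol.
[I2] = 0.0006764 / 0.01156 L = 0.0585 M.

0.0585 M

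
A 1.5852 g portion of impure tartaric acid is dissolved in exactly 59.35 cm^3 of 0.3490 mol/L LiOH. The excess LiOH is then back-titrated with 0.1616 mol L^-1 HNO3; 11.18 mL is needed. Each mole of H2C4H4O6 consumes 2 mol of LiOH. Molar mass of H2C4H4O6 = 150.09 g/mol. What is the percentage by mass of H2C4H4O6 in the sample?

89.5%

Total n(LiOH) added = 0.3490 x 0.05935 = 0.02071 mol.
n(HNO3) used = 0.1616 x 0.01118 = 0.001807 mol, which equals the excess n(LiOH).
So n(LiOH) consumed by the sample = 0.02071 - 0.001807 = 0.01891 mol.
n(H2C4H4O6) = 0.01891 / 2 = 0.009453 mol.
mass H2C4H4O6 = 0.009453 x 150.09 = 1.419 g, so %H2C4H4O6 = 1.419/1.5852 x 100 = 89.5%.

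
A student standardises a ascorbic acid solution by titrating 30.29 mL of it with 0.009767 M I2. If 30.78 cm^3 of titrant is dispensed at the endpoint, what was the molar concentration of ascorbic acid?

n(I2) = 0.009767 x 0.03078 = 0.0003006 mol.
From the balanced equation, 1 mol I2 reacts with 1 mol ascorbic acid, so n(ascorbic acid) = 0.0003006 x 1/1 = 0.0003006 mol.
[ascorbic acid] = 0.0003006 / 0.03029 L = 0.00993 M.

0.00993 M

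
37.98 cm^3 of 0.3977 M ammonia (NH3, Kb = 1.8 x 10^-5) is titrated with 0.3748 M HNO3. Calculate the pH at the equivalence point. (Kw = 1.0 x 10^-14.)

4.98

n(NH3) = 0.3977 x 0.03798 = 0.01510 mol; V(HNO3) at equivalence = 0.01510/0.3748 = 0.04030 L.
At equivalence the base is fully converted to NH4+; total volume = 0.07828 L, so [NH4+] = 0.01510/0.07828 = 0.1930 M.
Ka(NH4+) = Kw/Kb = 1.0e-14 / 1.8 x 10^-5 = 5.56e-10.
[H^+] = sqrt(Ka x [NH4+]) = sqrt(5.56e-10 x 0.1930) = 1.04e-5 M.
pH = -log(1.04e-5) = 4.98.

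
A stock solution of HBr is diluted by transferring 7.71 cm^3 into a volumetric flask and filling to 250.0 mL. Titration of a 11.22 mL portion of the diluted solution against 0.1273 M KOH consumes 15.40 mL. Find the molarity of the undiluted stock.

5.67 M

n(KOH) = 0.1273 x 0.01540 = 0.001960 mol.
n(HBr) in the aliquot = 0.001960 mol.
[diluted HBr] = 0.001960 / 0.01122 = 0.1747 M.
Dilution factor = 250.0/7.710 = 32.43, so [stock] = 0.1747 x 32.43 = 5.67 M.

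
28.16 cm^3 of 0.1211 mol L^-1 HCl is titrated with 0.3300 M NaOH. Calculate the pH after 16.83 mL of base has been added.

12.68

n(acid) = 0.1211 x 0.02816 = 0.003410 mol; n(NaOH) added = 0.3300 x 0.01683 = 0.005554 mol.
Base is in excess by 0.005554 - 0.003410 = 0.002144 mol in a total volume of 0.04499 L.
[OH^-] = 0.002144/0.04499 = 0.04765 M, so pOH = 1.32 and pH = 14.00 - 1.32 = 12.68.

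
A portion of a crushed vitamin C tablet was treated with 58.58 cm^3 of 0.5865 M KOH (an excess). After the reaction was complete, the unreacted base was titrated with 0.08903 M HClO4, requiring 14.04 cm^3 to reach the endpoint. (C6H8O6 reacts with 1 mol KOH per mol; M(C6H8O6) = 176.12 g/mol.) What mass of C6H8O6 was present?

5.83 g

Total n(KOH) added = 0.5865 x 0.05858 = 0.03436 mol.
n(HClO4) used = 0.08903 x 0.01404 = 0.001250 mol, which equals the excess n(KOH).
So n(KOH) consumed by the sample = 0.03436 - 0.001250 = 0.03311 mol.
n(C6H8O6) = 0.03311 / 1 = 0.03311 mol.
mass = 0.03311 mol x 176.12 g/mol = 5.83 g.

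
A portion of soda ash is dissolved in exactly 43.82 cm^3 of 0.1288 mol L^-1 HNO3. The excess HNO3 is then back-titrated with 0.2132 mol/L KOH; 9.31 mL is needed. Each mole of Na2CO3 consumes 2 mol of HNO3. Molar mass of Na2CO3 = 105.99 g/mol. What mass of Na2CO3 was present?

Total n(HNO3) added = 0.1288 x 0.04382 = 0.005644 mol.
n(KOH) used = 0.2132 x 0.009310 = 0.001985 mol, which equals the excess n(HNO3).
So n(HNO3) consumed by the sample = 0.005644 - 0.001985 = 0.003659 mol.
n(Na2CO3) = 0.003659 / 2 = 0.001830 mol.
mass = 0.001830 mol x 105.99 g/mol = 0.194 g.

0.194 g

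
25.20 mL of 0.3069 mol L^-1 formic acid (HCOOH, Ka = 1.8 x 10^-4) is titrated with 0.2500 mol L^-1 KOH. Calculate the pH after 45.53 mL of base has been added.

12.71

n(acid) = 0.3069 x 0.02520 = 0.007734 mol; n(KOH) added = 0.2500 x 0.04553 = 0.01138 mol.
Base is in excess by 0.01138 - 0.007734 = 0.003649 mol in a total volume of 0.07073 L.
[OH^-] = 0.003649/0.07073 = 0.05159 M, so pOH = 1.29 and pH = 14.00 - 1.29 = 12.71.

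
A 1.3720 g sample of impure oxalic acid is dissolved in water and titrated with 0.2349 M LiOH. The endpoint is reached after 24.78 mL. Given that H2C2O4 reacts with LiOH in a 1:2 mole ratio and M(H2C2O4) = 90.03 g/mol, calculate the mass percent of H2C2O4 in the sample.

n(LiOH) = 0.2349 x 0.02478 = 0.005821 mol.
n(H2C2O4) = 0.005821 / 2 = 0.002910 mol.
mass of H2C2O4 = 0.002910 x 90.03 = 0.2620 g.
% purity = 0.2620 / 1.3720 x 100 = 19.1%.

19.1%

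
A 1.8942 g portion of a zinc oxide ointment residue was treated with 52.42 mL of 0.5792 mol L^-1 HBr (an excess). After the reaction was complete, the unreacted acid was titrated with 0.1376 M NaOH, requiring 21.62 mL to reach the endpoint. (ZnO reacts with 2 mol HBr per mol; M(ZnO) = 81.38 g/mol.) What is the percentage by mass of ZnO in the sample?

58.8%

Total n(HBr) added = 0.5792 x 0.05242 = 0.03036 mol.
n(NaOH) used = 0.1376 x 0.02162 = 0.002975 mol, which equals the excess n(HBr).
So n(HBr) consumed by the sample = 0.03036 - 0.002975 = 0.02739 mol.
n(ZnO) = 0.02739 / 2 = 0.01369 mol.
mass ZnO = 0.01369 x 81.38 = 1.114 g, so %ZnO = 1.114/1.8942 x 100 = 58.8%.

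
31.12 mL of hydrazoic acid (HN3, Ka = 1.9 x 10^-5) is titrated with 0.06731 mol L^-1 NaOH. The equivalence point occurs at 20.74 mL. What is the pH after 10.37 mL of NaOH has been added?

10.37 mL is exactly half the equivalence volume (20.74/2), i.e. the half-equivalence point.
There, n(HA) = n(A^-), so pH = pKa = -log(1.9 x 10^-5) = 4.72.

4.72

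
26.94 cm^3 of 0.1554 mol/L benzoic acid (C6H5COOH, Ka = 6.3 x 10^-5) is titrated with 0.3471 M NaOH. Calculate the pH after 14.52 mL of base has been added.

12.31

n(acid) = 0.1554 x 0.02694 = 0.004186 mol; n(NaOH) added = 0.3471 x 0.01452 = 0.005040 mol.
Base is in excess by 0.005040 - 0.004186 = 0.0008534 mol in a total volume of 0.04146 L.
[OH^-] = 0.0008534/0.04146 = 0.02058 M, so pOH = 1.69 and pH = 14.00 - 1.69 = 12.31.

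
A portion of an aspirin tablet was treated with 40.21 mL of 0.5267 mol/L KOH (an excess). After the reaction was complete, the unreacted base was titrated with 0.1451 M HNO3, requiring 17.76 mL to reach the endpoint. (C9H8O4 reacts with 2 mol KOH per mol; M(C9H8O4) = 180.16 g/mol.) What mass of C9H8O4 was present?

1.68 g

Total n(KOH) added = 0.5267 x 0.04021 = 0.02118 mol.
n(HNO3) used = 0.1451 x 0.01776 = 0.002577 mol, which equals the excess n(KOH).
So n(KOH) consumed by the sample = 0.02118 - 0.002577 = 0.01860 mol.
n(C9H8O4) = 0.01860 / 2 = 0.009301 mol.
mass = 0.009301 mol x 180.16 g/mol = 1.68 g.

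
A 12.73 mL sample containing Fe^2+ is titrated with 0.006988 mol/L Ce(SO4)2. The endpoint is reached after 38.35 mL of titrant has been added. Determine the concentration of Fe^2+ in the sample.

n(Ce(SO4)2) = 0.006988 x 0.03835 = 0.0002680 mol.
From the balanced equation, 1 mol Ce(SO4)2 reacts with 1 mol Fe^2+, so n(Fe^2+) = 0.0002680 x 1/1 = 0.0002680 mol.
[Fe^2+] = 0.0002680 / 0.01273 L = 0.0211 M.

0.0211 M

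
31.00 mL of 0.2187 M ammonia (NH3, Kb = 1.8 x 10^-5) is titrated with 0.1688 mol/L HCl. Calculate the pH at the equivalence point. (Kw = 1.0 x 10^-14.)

5.14

n(NH3) = 0.2187 x 0.03100 = 0.006780 mol; V(HCl) at equivalence = 0.006780/0.1688 = 0.04016 L.
At equivalence the base is fully converted to NH4+; total volume = 0.07116 L, so [NH4+] = 0.006780/0.07116 = 0.09527 M.
Ka(NH4+) = Kw/Kb = 1.0e-14 / 1.8 x 10^-5 = 5.56e-10.
[H^+] = sqrt(Ka x [NH4+]) = sqrt(5.56e-10 x 0.09527) = 7.28e-6 M.
pH = -log(7.28e-6) = 5.14.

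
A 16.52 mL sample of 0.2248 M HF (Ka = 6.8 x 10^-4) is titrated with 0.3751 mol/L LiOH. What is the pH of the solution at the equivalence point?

8.16

n(HF) = 0.2248 x 0.01652 = 0.003714 mol; V(LiOH) at equivalence = 0.003714/0.3751 = 0.009901 L.
At equivalence all the acid is converted to F-; total volume = 0.01652 + 0.009901 = 0.02642 L, so [F-] = 0.003714/0.02642 = 0.1406 M.
Kb = Kw/Ka = 1.0e-14 / 6.8 x 10^-4 = 1.47e-11.
[OH^-] = sqrt(Kb x [F-]) = sqrt(1.47e-11 x 0.1406) = 1.44e-6 M.
pOH = 5.84, so pH = 14.00 - 5.84 = 8.16.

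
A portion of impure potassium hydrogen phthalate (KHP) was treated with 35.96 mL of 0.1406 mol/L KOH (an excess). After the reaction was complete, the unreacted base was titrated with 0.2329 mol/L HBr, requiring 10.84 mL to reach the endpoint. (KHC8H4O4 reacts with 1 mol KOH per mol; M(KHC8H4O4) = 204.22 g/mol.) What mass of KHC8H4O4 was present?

0.517 g

Total n(KOH) added = 0.1406 x 0.03596 = 0.005056 mol.
n(HBr) used = 0.2329 x 0.01084 = 0.002525 mol, which equals the excess n(KOH).
So n(KOH) consumed by the sample = 0.005056 - 0.002525 = 0.002531 mol.
n(KHC8H4O4) = 0.002531 / 1 = 0.002531 mol.
mass = 0.002531 mol x 204.22 g/mol = 0.517 g.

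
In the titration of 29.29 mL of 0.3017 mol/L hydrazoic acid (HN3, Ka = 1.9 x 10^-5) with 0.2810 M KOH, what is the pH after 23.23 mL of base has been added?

5.17

Initial n(HN3) = 0.3017 x 0.02929 = 0.008837 mol.
n(KOH) added = 0.2810 x 0.02323 = 0.006528 mol, converting that many moles of HN3 to N3-.
Remaining n(HN3) = 0.002309 mol; n(N3-) = 0.006528 mol.
By Henderson-Hasselbalch, pH = pKa + log([A^-]/[HA]) = 4.72 + log(0.006528/0.002309) = 4.72 + (+0.45) = 5.17.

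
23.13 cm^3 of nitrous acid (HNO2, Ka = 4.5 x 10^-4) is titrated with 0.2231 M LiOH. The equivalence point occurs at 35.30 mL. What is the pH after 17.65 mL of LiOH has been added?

3.35

17.65 mL is exactly half the equivalence volume (35.30/2), i.e. the half-equivalence point.
There, n(HA) = n(A^-), so pH = pKa = -log(4.5 x 10^-4) = 3.35.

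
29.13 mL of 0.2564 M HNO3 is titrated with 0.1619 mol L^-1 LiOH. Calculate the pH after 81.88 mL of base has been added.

n(acid) = 0.2564 x 0.02913 = 0.007469 mol; n(LiOH) added = 0.1619 x 0.08188 = 0.01326 mol.
Base is in excess by 0.01326 - 0.007469 = 0.005787 mol in a total volume of 0.1110 L.
[OH^-] = 0.005787/0.1110 = 0.05213 M, so pOH = 1.28 and pH = 14.00 - 1.28 = 12.72.

12.72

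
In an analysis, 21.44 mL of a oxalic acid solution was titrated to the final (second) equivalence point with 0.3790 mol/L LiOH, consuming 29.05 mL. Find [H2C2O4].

n(LiOH) = 0.3790 x 0.02905 = 0.01101 mol.
At the final (second) equivalence point, 2 mol OH^- react per mol H2C2O4, so n(H2C2O4) = 0.01101 / 2 = 0.005505 mol.
[H2C2O4] = 0.005505 / 0.02144 L = 0.257 M.

0.257 M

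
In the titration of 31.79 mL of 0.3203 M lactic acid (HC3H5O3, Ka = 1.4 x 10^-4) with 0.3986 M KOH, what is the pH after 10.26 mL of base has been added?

3.68

Initial n(HC3H5O3) = 0.3203 x 0.03179 = 0.01018 mol.
n(KOH) added = 0.3986 x 0.01026 = 0.004090 mol, converting that many moles of HC3H5O3 to C3H5O3-.
Remaining n(HC3H5O3) = 0.006093 mol; n(C3H5O3-) = 0.004090 mol.
By Henderson-Hasselbalch, pH = pKa + log([A^-]/[HA]) = 3.85 + log(0.004090/0.006093) = 3.85 + (-0.17) = 3.68.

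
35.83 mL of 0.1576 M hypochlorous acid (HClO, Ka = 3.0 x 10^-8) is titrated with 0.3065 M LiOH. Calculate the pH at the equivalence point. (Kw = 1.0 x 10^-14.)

n(HClO) = 0.1576 x 0.03583 = 0.005647 mol; V(LiOH) at equivalence = 0.005647/0.3065 = 0.01842 L.
At equivalence all the acid is converted to ClO-; total volume = 0.03583 + 0.01842 = 0.05425 L, so [ClO-] = 0.005647/0.05425 = 0.1041 M.
Kb = Kw/Ka = 1.0e-14 / 3.0 x 10^-8 = 3.33e-7.
[OH^-] = sqrt(Kb x [ClO-]) = sqrt(3.33e-7 x 0.1041) = 0.000186 M.
pOH = 3.73, so pH = 14.00 - 3.73 = 10.27.

10.27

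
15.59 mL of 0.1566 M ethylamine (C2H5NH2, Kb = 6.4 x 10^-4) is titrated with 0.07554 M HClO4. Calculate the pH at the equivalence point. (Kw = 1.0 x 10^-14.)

n(C2H5NH2) = 0.1566 x 0.01559 = 0.002441 mol; V(HClO4) at equivalence = 0.002441/0.07554 = 0.03232 L.
At equivalence the base is fully converted to C2H5NH3+; total volume = 0.04791 L, so [C2H5NH3+] = 0.002441/0.04791 = 0.05096 M.
Ka(C2H5NH3+) = Kw/Kb = 1.0e-14 / 6.4 x 10^-4 = 1.56e-11.
[H^+] = sqrt(Ka x [C2H5NH3+]) = sqrt(1.56e-11 x 0.05096) = 8.92e-7 M.
pH = -log(8.92e-7) = 6.05.

6.05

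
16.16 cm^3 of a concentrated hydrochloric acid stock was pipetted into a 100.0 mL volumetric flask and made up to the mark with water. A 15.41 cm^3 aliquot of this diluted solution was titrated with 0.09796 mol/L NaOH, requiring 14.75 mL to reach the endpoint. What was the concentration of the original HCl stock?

0.580 M

n(NaOH) = 0.09796 x 0.01475 = 0.001445 mol.
n(HCl) in the aliquot = 0.001445 mol.
[diluted HCl] = 0.001445 / 0.01541 = 0.09376 M.
Dilution factor = 100.0/16.16 = 6.188, so [stock] = 0.09376 x 6.188 = 0.580 M.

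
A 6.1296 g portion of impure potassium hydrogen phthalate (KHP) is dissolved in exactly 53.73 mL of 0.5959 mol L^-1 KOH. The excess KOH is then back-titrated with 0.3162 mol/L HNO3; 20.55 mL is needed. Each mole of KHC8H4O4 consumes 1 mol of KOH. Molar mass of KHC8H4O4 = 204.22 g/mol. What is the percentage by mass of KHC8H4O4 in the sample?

85.0%

Total n(KOH) added = 0.5959 x 0.05373 = 0.03202 mol.
n(HNO3) used = 0.3162 x 0.02055 = 0.006498 mol, which equals the excess n(KOH).
So n(KOH) consumed by the sample = 0.03202 - 0.006498 = 0.02552 mol.
n(KHC8H4O4) = 0.02552 / 1 = 0.02552 mol.
mass KHC8H4O4 = 0.02552 x 204.22 = 5.212 g, so %KHC8H4O4 = 5.212/6.1296 x 100 = 85.0%.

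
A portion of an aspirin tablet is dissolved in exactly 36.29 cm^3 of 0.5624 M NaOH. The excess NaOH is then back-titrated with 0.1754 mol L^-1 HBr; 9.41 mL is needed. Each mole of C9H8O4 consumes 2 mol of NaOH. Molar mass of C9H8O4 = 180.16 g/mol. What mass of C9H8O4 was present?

Total n(NaOH) added = 0.5624 x 0.03629 = 0.02041 mol.
n(HBr) used = 0.1754 x 0.009410 = 0.001651 mol, which equals the excess n(NaOH).
So n(NaOH) consumed by the sample = 0.02041 - 0.001651 = 0.01876 mol.
n(C9H8O4) = 0.01876 / 2 = 0.009379 mol.
mass = 0.009379 mol x 180.16 g/mol = 1.69 g.

1.69 g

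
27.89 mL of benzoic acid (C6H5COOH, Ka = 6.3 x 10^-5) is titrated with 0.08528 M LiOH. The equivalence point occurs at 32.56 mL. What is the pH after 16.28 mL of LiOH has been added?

4.20

16.28 mL is exactly half the equivalence volume (32.56/2), i.e. the half-equivalence point.
There, n(HA) = n(A^-), so pH = pKa = -log(6.3 x 10^-5) = 4.20.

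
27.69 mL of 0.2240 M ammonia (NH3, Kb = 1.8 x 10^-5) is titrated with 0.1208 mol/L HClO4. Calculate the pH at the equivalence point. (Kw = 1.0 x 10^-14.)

5.18

n(NH3) = 0.2240 x 0.02769 = 0.006203 mol; V(HClO4) at equivalence = 0.006203/0.1208 = 0.05135 L.
At equivalence the base is fully converted to NH4+; total volume = 0.07904 L, so [NH4+] = 0.006203/0.07904 = 0.07848 M.
Ka(NH4+) = Kw/Kb = 1.0e-14 / 1.8 x 10^-5 = 5.56e-10.
[H^+] = sqrt(Ka x [NH4+]) = sqrt(5.56e-10 x 0.07848) = 6.60e-6 M.
pH = -log(6.60e-6) = 5.18.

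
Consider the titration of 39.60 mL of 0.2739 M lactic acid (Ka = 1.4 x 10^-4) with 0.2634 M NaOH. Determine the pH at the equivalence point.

n(HC3H5O3) = 0.2739 x 0.03960 = 0.01085 mol; V(NaOH) at equivalence = 0.01085/0.2634 = 0.04118 L.
At equivalence all the acid is converted to C3H5O3-; total volume = 0.03960 + 0.04118 = 0.08078 L, so [C3H5O3-] = 0.01085/0.08078 = 0.1343 M.
Kb = Kw/Ka = 1.0e-14 / 1.4 x 10^-4 = 7.14e-11.
[OH^-] = sqrt(Kb x [C3H5O3-]) = sqrt(7.14e-11 x 0.1343) = 3.10e-6 M.
pOH = 5.51, so pH = 14.00 - 5.51 = 8.49.

8.49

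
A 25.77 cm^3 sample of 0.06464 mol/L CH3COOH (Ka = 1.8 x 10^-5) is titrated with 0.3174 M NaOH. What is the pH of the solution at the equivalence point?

n(CH3COOH) = 0.06464 x 0.02577 = 0.001666 mol; V(NaOH) at equivalence = 0.001666/0.3174 = 0.005248 L.
At equivalence all the acid is converted to CH3COO-; total volume = 0.02577 + 0.005248 = 0.03102 L, so [CH3COO-] = 0.001666/0.03102 = 0.05370 M.
Kb = Kw/Ka = 1.0e-14 / 1.8 x 10^-5 = 5.56e-10.
[OH^-] = sqrt(Kb x [CH3COO-]) = sqrt(5.56e-10 x 0.05370) = 5.46e-6 M.
pOH = 5.26, so pH = 14.00 - 5.26 = 8.74.

8.74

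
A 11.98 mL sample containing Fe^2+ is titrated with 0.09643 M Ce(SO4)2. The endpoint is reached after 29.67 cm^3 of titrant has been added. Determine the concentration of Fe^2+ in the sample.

0.239 M

n(Ce(SO4)2) = 0.09643 x 0.02967 = 0.002861 mol.
From the balanced equation, 1 mol Ce(SO4)2 reacts with 1 mol Fe^2+, so n(Fe^2+) = 0.002861 x 1/1 = 0.002861 mol.
[Fe^2+] = 0.002861 / 0.01198 L = 0.239 M.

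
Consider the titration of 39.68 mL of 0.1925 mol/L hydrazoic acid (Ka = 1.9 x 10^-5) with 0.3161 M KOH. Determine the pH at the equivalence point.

8.90

n(HN3) = 0.1925 x 0.03968 = 0.007638 mol; V(KOH) at equivalence = 0.007638/0.3161 = 0.02416 L.
At equivalence all the acid is converted to N3-; total volume = 0.03968 + 0.02416 = 0.06384 L, so [N3-] = 0.007638/0.06384 = 0.1196 M.
Kb = Kw/Ka = 1.0e-14 / 1.9 x 10^-5 = 5.26e-10.
[OH^-] = sqrt(Kb x [N3-]) = sqrt(5.26e-10 x 0.1196) = 7.94e-6 M.
pOH = 5.10, so pH = 14.00 - 5.10 = 8.90.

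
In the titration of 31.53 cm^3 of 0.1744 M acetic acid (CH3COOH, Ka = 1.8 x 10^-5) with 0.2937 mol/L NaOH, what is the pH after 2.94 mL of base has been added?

4.01

Initial n(CH3COOH) = 0.1744 x 0.03153 = 0.005499 mol.
n(NaOH) added = 0.2937 x 0.002940 = 0.0008635 mol, converting that many moles of CH3COOH to CH3COO-.
Remaining n(CH3COOH) = 0.004635 mol; n(CH3COO-) = 0.0008635 mol.
By Henderson-Hasselbalch, pH = pKa + log([A^-]/[HA]) = 4.74 + log(0.0008635/0.004635) = 4.74 + (-0.73) = 4.01.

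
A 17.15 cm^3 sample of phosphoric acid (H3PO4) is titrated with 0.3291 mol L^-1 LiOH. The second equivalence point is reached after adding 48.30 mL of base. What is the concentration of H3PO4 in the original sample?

n(LiOH) = 0.3291 x 0.04830 = 0.01590 mol.
At the second equivalence point, 2 mol OH^- react per mol H3PO4, so n(H3PO4) = 0.01590 / 2 = 0.007948 mol.
[H3PO4] = 0.007948 / 0.01715 L = 0.463 M.

0.463 M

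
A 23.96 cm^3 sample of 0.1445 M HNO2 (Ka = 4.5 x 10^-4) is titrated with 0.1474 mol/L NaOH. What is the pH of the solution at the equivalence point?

n(HNO2) = 0.1445 x 0.02396 = 0.003462 mol; V(NaOH) at equivalence = 0.003462/0.1474 = 0.02349 L.
At equivalence all the acid is converted to NO2-; total volume = 0.02396 + 0.02349 = 0.04745 L, so [NO2-] = 0.003462/0.04745 = 0.07297 M.
Kb = Kw/Ka = 1.0e-14 / 4.5 x 10^-4 = 2.22e-11.
[OH^-] = sqrt(Kb x [NO2-]) = sqrt(2.22e-11 x 0.07297) = 1.27e-6 M.
pOH = 5.90, so pH = 14.00 - 5.90 = 8.10.

8.10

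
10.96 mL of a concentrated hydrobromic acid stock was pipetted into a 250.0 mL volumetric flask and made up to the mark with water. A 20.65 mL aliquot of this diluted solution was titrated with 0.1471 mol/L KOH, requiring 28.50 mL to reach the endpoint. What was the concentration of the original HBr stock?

n(KOH) = 0.1471 x 0.02850 = 0.004192 mol.
n(HBr) in the aliquot = 0.004192 mol.
[diluted HBr] = 0.004192 / 0.02065 = 0.2030 M.
Dilution factor = 250.0/10.96 = 22.81, so [stock] = 0.2030 x 22.81 = 4.63 M.

4.63 M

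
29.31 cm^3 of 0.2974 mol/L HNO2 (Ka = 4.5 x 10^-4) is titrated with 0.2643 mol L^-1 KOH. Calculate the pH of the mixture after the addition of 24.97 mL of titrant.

Initial n(HNO2) = 0.2974 x 0.02931 = 0.008717 mol.
n(KOH) added = 0.2643 x 0.02497 = 0.006600 mol, converting that many moles of HNO2 to NO2-.
Remaining n(HNO2) = 0.002117 mol; n(NO2-) = 0.006600 mol.
By Henderson-Hasselbalch, pH = pKa + log([A^-]/[HA]) = 3.35 + log(0.006600/0.002117) = 3.35 + (+0.49) = 3.84.

3.84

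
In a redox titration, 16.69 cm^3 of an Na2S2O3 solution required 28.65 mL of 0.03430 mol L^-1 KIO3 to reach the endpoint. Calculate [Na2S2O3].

0.353 M

n(KIO3) = 0.03430 x 0.02865 = 0.0009827 mol.
From the balanced equation, 1 mol KIO3 reacts with 6 mol Na2S2O3, so n(Na2S2O3) = 0.0009827 x 6/1 = 0.005896 mol.
[Na2S2O3] = 0.005896 / 0.01669 L = 0.353 M.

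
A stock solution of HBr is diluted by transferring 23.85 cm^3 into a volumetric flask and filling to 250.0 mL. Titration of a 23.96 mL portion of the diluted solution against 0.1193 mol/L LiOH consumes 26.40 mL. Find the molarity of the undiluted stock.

n(LiOH) = 0.1193 x 0.02640 = 0.003150 mol.
n(HBr) in the aliquot = 0.003150 mol.
[diluted HBr] = 0.003150 / 0.02396 = 0.1314 M.
Dilution factor = 250.0/23.85 = 10.48, so [stock] = 0.1314 x 10.48 = 1.38 M.

1.38 M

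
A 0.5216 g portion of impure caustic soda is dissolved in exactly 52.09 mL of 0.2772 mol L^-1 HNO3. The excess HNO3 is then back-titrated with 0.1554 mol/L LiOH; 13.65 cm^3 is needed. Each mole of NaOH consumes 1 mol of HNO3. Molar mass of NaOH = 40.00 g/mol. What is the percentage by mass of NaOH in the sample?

Total n(HNO3) added = 0.2772 x 0.05209 = 0.01444 mol.
n(LiOH) used = 0.1554 x 0.01365 = 0.002121 mol, which equals the excess n(HNO3).
So n(HNO3) consumed by the sample = 0.01444 - 0.002121 = 0.01232 mol.
n(NaOH) = 0.01232 / 1 = 0.01232 mol.
mass NaOH = 0.01232 x 40.00 = 0.4927 g, so %NaOH = 0.4927/0.5216 x 100 = 94.5%.

94.5%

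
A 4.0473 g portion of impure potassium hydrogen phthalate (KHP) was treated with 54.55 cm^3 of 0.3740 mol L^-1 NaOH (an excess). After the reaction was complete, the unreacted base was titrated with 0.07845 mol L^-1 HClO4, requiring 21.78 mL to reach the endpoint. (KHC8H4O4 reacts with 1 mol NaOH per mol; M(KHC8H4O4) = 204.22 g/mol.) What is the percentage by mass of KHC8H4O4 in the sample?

94.3%

Total n(NaOH) added = 0.3740 x 0.05455 = 0.02040 mol.
n(HClO4) used = 0.07845 x 0.02178 = 0.001709 mol, which equals the excess n(NaOH).
So n(NaOH) consumed by the sample = 0.02040 - 0.001709 = 0.01869 mol.
n(KHC8H4O4) = 0.01869 / 1 = 0.01869 mol.
mass KHC8H4O4 = 0.01869 x 204.22 = 3.817 g, so %KHC8H4O4 = 3.817/4.0473 x 100 = 94.3%.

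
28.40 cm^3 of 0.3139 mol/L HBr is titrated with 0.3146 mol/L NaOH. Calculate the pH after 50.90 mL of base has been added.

12.95

n(acid) = 0.3139 x 0.02840 = 0.008915 mol; n(NaOH) added = 0.3146 x 0.05090 = 0.01601 mol.
Base is in excess by 0.01601 - 0.008915 = 0.007098 mol in a total volume of 0.07930 L.
[OH^-] = 0.007098/0.07930 = 0.08951 M, so pOH = 1.05 and pH = 14.00 - 1.05 = 12.95.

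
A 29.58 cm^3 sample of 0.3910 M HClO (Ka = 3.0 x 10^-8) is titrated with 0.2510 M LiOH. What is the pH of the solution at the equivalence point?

n(HClO) = 0.3910 x 0.02958 = 0.01157 mol; V(LiOH) at equivalence = 0.01157/0.2510 = 0.04608 L.
At equivalence all the acid is converted to ClO-; total volume = 0.02958 + 0.04608 = 0.07566 L, so [ClO-] = 0.01157/0.07566 = 0.1529 M.
Kb = Kw/Ka = 1.0e-14 / 3.0 x 10^-8 = 3.33e-7.
[OH^-] = sqrt(Kb x [ClO-]) = sqrt(3.33e-7 x 0.1529) = 0.000226 M.
pOH = 3.65, so pH = 14.00 - 3.65 = 10.35.

10.35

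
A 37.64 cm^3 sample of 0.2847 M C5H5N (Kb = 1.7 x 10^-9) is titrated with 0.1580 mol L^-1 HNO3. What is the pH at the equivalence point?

3.11

n(C5H5N) = 0.2847 x 0.03764 = 0.01072 mol; V(HNO3) at equivalence = 0.01072/0.1580 = 0.06782 L.
At equivalence the base is fully converted to C5H5NH+; total volume = 0.1055 L, so [C5H5NH+] = 0.01072/0.1055 = 0.1016 M.
Ka(C5H5NH+) = Kw/Kb = 1.0e-14 / 1.7 x 10^-9 = 5.88e-6.
[H^+] = sqrt(Ka x [C5H5NH+]) = sqrt(5.88e-6 x 0.1016) = 0.000773 M.
pH = -log(0.000773) = 3.11.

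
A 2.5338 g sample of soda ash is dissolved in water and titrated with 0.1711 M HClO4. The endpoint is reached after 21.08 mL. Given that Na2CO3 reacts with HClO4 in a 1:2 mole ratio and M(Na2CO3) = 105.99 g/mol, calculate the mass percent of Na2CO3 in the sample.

n(HClO4) = 0.1711 x 0.02108 = 0.003607 mol.
n(Na2CO3) = 0.003607 / 2 = 0.001803 mol.
mass of Na2CO3 = 0.001803 x 105.99 = 0.1911 g.
% purity = 0.1911 / 2.5338 x 100 = 7.54%.

7.54%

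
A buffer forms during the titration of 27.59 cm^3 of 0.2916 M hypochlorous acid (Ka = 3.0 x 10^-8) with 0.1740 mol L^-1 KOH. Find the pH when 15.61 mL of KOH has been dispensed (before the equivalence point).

7.23

Initial n(HClO) = 0.2916 x 0.02759 = 0.008045 mol.
n(KOH) added = 0.1740 x 0.01561 = 0.002716 mol, converting that many moles of HClO to ClO-.
Remaining n(HClO) = 0.005329 mol; n(ClO-) = 0.002716 mol.
By Henderson-Hasselbalch, pH = pKa + log([A^-]/[HA]) = 7.52 + log(0.002716/0.005329) = 7.52 + (-0.29) = 7.23.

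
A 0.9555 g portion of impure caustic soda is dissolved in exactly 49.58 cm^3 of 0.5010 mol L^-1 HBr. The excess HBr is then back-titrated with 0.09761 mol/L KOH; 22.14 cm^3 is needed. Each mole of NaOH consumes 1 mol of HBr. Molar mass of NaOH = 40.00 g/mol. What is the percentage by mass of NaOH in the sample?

94.9%

Total n(HBr) added = 0.5010 x 0.04958 = 0.02484 mol.
n(KOH) used = 0.09761 x 0.02214 = 0.002161 mol, which equals the excess n(HBr).
So n(HBr) consumed by the sample = 0.02484 - 0.002161 = 0.02268 mol.
n(NaOH) = 0.02268 / 1 = 0.02268 mol.
mass NaOH = 0.02268 x 40.00 = 0.9071 g, so %NaOH = 0.9071/0.9555 x 100 = 94.9%.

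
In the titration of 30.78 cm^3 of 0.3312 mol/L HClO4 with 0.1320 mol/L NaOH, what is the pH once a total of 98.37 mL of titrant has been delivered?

12.33

n(acid) = 0.3312 x 0.03078 = 0.01019 mol; n(NaOH) added = 0.1320 x 0.09837 = 0.01298 mol.
Base is in excess by 0.01298 - 0.01019 = 0.002791 mol in a total volume of 0.1292 L.
[OH^-] = 0.002791/0.1292 = 0.02161 M, so pOH = 1.67 and pH = 14.00 - 1.67 = 12.33.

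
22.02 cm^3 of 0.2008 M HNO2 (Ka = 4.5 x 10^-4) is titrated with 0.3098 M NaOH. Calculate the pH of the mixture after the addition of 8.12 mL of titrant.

3.47

Initial n(HNO2) = 0.2008 x 0.02202 = 0.004422 mol.
n(NaOH) added = 0.3098 x 0.008120 = 0.002516 mol, converting that many moles of HNO2 to NO2-.
Remaining n(HNO2) = 0.001906 mol; n(NO2-) = 0.002516 mol.
By Henderson-Hasselbalch, pH = pKa + log([A^-]/[HA]) = 3.35 + log(0.002516/0.001906) = 3.35 + (+0.12) = 3.47.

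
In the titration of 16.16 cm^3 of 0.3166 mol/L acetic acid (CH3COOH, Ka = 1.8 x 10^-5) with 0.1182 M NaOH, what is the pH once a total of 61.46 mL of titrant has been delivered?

n(acid) = 0.3166 x 0.01616 = 0.005116 mol; n(NaOH) added = 0.1182 x 0.06146 = 0.007265 mol.
Base is in excess by 0.007265 - 0.005116 = 0.002148 mol in a total volume of 0.07762 L.
[OH^-] = 0.002148/0.07762 = 0.02768 M, so pOH = 1.56 and pH = 14.00 - 1.56 = 12.44.

12.44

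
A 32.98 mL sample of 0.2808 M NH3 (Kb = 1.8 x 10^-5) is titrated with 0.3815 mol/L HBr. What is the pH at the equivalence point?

5.02

n(NH3) = 0.2808 x 0.03298 = 0.009261 mol; V(HBr) at equivalence = 0.009261/0.3815 = 0.02427 L.
At equivalence the base is fully converted to NH4+; total volume = 0.05725 L, so [NH4+] = 0.009261/0.05725 = 0.1617 M.
Ka(NH4+) = Kw/Kb = 1.0e-14 / 1.8 x 10^-5 = 5.56e-10.
[H^+] = sqrt(Ka x [NH4+]) = sqrt(5.56e-10 x 0.1617) = 9.48e-6 M.
pH = -log(9.48e-6) = 5.02.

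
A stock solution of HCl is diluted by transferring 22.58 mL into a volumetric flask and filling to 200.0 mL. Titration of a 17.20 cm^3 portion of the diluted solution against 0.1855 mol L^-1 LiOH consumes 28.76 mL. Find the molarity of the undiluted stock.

2.75 M

n(LiOH) = 0.1855 x 0.02876 = 0.005335 mol.
n(HCl) in the aliquot = 0.005335 mol.
[diluted HCl] = 0.005335 / 0.01720 = 0.3102 M.
Dilution factor = 200.0/22.58 = 8.857, so [stock] = 0.3102 x 8.857 = 2.75 M.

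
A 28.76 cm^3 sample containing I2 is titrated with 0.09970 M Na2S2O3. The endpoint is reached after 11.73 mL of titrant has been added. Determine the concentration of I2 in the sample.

0.0203 M

n(Na2S2O3) = 0.09970 x 0.01173 = 0.001169 mol.
From the balanced equation, 2 mol Na2S2O3 reacts with 1 mol I2, so n(I2) = 0.001169 x 1/2 = 0.0005847 mol.
[I2] = 0.0005847 / 0.02876 L = 0.0203 M.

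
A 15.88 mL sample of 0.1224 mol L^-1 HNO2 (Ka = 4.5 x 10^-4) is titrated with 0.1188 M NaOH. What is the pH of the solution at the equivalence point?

n(HNO2) = 0.1224 x 0.01588 = 0.001944 mol; V(NaOH) at equivalence = 0.001944/0.1188 = 0.01636 L.
At equivalence all the acid is converted to NO2-; total volume = 0.01588 + 0.01636 = 0.03224 L, so [NO2-] = 0.001944/0.03224 = 0.06029 M.
Kb = Kw/Ka = 1.0e-14 / 4.5 x 10^-4 = 2.22e-11.
[OH^-] = sqrt(Kb x [NO2-]) = sqrt(2.22e-11 x 0.06029) = 1.16e-6 M.
pOH = 5.94, so pH = 14.00 - 5.94 = 8.06.

8.06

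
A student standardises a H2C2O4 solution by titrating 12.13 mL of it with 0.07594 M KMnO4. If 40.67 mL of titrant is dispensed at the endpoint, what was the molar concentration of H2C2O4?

n(KMnO4) = 0.07594 x 0.04067 = 0.003088 mol.
From the balanced equation, 2 mol KMnO4 reacts with 5 mol H2C2O4, so n(H2C2O4) = 0.003088 x 5/2 = 0.007721 mol.
[H2C2O4] = 0.007721 / 0.01213 L = 0.637 M.

0.637 M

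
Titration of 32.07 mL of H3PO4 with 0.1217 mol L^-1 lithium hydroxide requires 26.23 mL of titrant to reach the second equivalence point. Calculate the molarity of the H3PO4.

0.0498 M

n(LiOH) = 0.1217 x 0.02623 = 0.003192 mol.
At the second equivalence point, 2 mol OH^- react per mol H3PO4, so n(H3PO4) = 0.003192 / 2 = 0.001596 mol.
[H3PO4] = 0.001596 / 0.03207 L = 0.0498 M.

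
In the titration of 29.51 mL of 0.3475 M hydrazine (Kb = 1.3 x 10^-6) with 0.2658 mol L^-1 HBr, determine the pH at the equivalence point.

4.47

n(N2H4) = 0.3475 x 0.02951 = 0.01025 mol; V(HBr) at equivalence = 0.01025/0.2658 = 0.03858 L.
At equivalence the base is fully converted to N2H5+; total volume = 0.06809 L, so [N2H5+] = 0.01025/0.06809 = 0.1506 M.
Ka(N2H5+) = Kw/Kb = 1.0e-14 / 1.3 x 10^-6 = 7.69e-9.
[H^+] = sqrt(Ka x [N2H5+]) = sqrt(7.69e-9 x 0.1506) = 3.40e-5 M.
pH = -log(3.40e-5) = 4.47.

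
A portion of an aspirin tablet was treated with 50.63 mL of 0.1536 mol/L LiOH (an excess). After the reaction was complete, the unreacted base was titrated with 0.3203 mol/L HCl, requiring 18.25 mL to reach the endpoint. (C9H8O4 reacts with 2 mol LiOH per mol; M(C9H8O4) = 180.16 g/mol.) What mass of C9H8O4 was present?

0.174 g

Total n(LiOH) added = 0.1536 x 0.05063 = 0.007777 mol.
n(HCl) used = 0.3203 x 0.01825 = 0.005845 mol, which equals the excess n(LiOH).
So n(LiOH) consumed by the sample = 0.007777 - 0.005845 = 0.001931 mol.
n(C9H8O4) = 0.001931 / 2 = 0.0009656 mol.
mass = 0.0009656 mol x 180.16 g/mol = 0.174 g.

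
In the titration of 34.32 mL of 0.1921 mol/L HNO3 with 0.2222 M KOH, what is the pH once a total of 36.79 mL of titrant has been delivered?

12.35

n(acid) = 0.1921 x 0.03432 = 0.006593 mol; n(KOH) added = 0.2222 x 0.03679 = 0.008175 mol.
Base is in excess by 0.008175 - 0.006593 = 0.001582 mol in a total volume of 0.07111 L.
[OH^-] = 0.001582/0.07111 = 0.02225 M, so pOH = 1.65 and pH = 14.00 - 1.65 = 12.35.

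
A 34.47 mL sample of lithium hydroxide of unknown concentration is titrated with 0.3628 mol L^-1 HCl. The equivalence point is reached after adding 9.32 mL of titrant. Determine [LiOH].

0.0981 M

n(HCl) delivered = 0.3628 x 0.009320 = 0.003381 mol.
For a 1:1 reaction, n(LiOH) = 0.003381 mol.
[LiOH] = 0.003381 mol / 0.03447 L = 0.0981 M.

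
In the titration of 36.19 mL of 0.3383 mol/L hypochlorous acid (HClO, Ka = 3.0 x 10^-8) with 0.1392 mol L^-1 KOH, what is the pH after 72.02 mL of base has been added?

8.18

Initial n(HClO) = 0.3383 x 0.03619 = 0.01224 mol.
n(KOH) added = 0.1392 x 0.07202 = 0.01003 mol, converting that many moles of HClO to ClO-.
Remaining n(HClO) = 0.002218 mol; n(ClO-) = 0.01003 mol.
By Henderson-Hasselbalch, pH = pKa + log([A^-]/[HA]) = 7.52 + log(0.01003/0.002218) = 7.52 + (+0.66) = 8.18.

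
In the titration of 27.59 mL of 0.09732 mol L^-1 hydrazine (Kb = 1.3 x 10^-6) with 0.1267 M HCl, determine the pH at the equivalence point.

n(N2H4) = 0.09732 x 0.02759 = 0.002685 mol; V(HCl) at equivalence = 0.002685/0.1267 = 0.02119 L.
At equivalence the base is fully converted to N2H5+; total volume = 0.04878 L, so [N2H5+] = 0.002685/0.04878 = 0.05504 M.
Ka(N2H5+) = Kw/Kb = 1.0e-14 / 1.3 x 10^-6 = 7.69e-9.
[H^+] = sqrt(Ka x [N2H5+]) = sqrt(7.69e-9 x 0.05504) = 2.06e-5 M.
pH = -log(2.06e-5) = 4.69.

4.69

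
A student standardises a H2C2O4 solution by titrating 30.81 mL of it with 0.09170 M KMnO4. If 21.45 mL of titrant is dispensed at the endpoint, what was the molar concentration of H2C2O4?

n(KMnO4) = 0.09170 x 0.02145 = 0.001967 mol.
From the balanced equation, 2 mol KMnO4 reacts with 5 mol H2C2O4, so n(H2C2O4) = 0.001967 x 5/2 = 0.004917 mol.
[H2C2O4] = 0.004917 / 0.03081 L = 0.160 M.

0.160 M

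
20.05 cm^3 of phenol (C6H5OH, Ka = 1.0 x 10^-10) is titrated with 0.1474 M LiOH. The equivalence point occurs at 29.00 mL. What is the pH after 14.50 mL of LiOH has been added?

10.00

14.50 mL is exactly half the equivalence volume (29.00/2), i.e. the half-equivalence point.
There, n(HA) = n(A^-), so pH = pKa = -log(1.0 x 10^-10) = 10.00.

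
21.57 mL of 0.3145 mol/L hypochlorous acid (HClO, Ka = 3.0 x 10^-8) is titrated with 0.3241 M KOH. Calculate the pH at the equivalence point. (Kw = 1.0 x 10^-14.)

n(HClO) = 0.3145 x 0.02157 = 0.006784 mol; V(KOH) at equivalence = 0.006784/0.3241 = 0.02093 L.
At equivalence all the acid is converted to ClO-; total volume = 0.02157 + 0.02093 = 0.04250 L, so [ClO-] = 0.006784/0.04250 = 0.1596 M.
Kb = Kw/Ka = 1.0e-14 / 3.0 x 10^-8 = 3.33e-7.
[OH^-] = sqrt(Kb x [ClO-]) = sqrt(3.33e-7 x 0.1596) = 0.000231 M.
pOH = 3.64, so pH = 14.00 - 3.64 = 10.36.

10.36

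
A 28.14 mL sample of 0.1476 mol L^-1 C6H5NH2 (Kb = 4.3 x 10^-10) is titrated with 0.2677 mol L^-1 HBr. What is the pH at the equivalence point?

n(C6H5NH2) = 0.1476 x 0.02814 = 0.004153 mol; V(HBr) at equivalence = 0.004153/0.2677 = 0.01552 L.
At equivalence the base is fully converted to C6H5NH3+; total volume = 0.04366 L, so [C6H5NH3+] = 0.004153/0.04366 = 0.09514 M.
Ka(C6H5NH3+) = Kw/Kb = 1.0e-14 / 4.3 x 10^-10 = 2.33e-5.
[H^+] = sqrt(Ka x [C6H5NH3+]) = sqrt(2.33e-5 x 0.09514) = 0.00149 M.
pH = -log(0.00149) = 2.83.

2.83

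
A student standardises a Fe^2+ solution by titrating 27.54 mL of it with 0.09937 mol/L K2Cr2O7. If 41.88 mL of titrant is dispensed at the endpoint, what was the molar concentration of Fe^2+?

0.907 M

n(K2Cr2O7) = 0.09937 x 0.04188 = 0.004162 mol.
From the balanced equation, 1 mol K2Cr2O7 reacts with 6 mol Fe^2+, so n(Fe^2+) = 0.004162 x 6/1 = 0.02497 mol.
[Fe^2+] = 0.02497 / 0.02754 L = 0.907 M.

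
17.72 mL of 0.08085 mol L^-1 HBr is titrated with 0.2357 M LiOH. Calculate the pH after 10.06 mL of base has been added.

12.53

n(acid) = 0.08085 x 0.01772 = 0.001433 mol; n(LiOH) added = 0.2357 x 0.01006 = 0.002371 mol.
Base is in excess by 0.002371 - 0.001433 = 0.0009385 mol in a total volume of 0.02778 L.
[OH^-] = 0.0009385/0.02778 = 0.03378 M, so pOH = 1.47 and pH = 14.00 - 1.47 = 12.53.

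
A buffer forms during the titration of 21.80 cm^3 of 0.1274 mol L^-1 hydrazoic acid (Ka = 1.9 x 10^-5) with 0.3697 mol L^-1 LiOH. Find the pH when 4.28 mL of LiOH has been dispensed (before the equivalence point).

Initial n(HN3) = 0.1274 x 0.02180 = 0.002777 mol.
n(LiOH) added = 0.3697 x 0.004280 = 0.001582 mol, converting that many moles of HN3 to N3-.
Remaining n(HN3) = 0.001195 mol; n(N3-) = 0.001582 mol.
By Henderson-Hasselbalch, pH = pKa + log([A^-]/[HA]) = 4.72 + log(0.001582/0.001195) = 4.72 + (+0.12) = 4.84.

4.84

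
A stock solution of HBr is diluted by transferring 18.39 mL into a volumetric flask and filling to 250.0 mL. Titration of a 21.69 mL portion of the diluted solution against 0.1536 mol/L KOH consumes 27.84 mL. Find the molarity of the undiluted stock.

2.68 M

n(KOH) = 0.1536 x 0.02784 = 0.004276 mol.
n(HBr) in the aliquot = 0.004276 mol.
[diluted HBr] = 0.004276 / 0.02169 = 0.1972 M.
Dilution factor = 250.0/18.39 = 13.59, so [stock] = 0.1972 x 13.59 = 2.68 M.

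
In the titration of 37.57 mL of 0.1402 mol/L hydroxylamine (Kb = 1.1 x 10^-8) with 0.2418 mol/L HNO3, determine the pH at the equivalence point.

3.55

n(NH2OH) = 0.1402 x 0.03757 = 0.005267 mol; V(HNO3) at equivalence = 0.005267/0.2418 = 0.02178 L.
At equivalence the base is fully converted to NH3OH+; total volume = 0.05935 L, so [NH3OH+] = 0.005267/0.05935 = 0.08874 M.
Ka(NH3OH+) = Kw/Kb = 1.0e-14 / 1.1 x 10^-8 = 9.09e-7.
[H^+] = sqrt(Ka x [NH3OH+]) = sqrt(9.09e-7 x 0.08874) = 0.000284 M.
pH = -log(0.000284) = 3.55.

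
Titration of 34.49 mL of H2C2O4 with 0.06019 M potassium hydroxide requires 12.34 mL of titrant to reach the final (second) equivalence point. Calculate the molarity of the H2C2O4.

0.0108 M

n(KOH) = 0.06019 x 0.01234 = 0.0007427 mol.
At the final (second) equivalence point, 2 mol OH^- react per mol H2C2O4, so n(H2C2O4) = 0.0007427 / 2 = 0.0003714 mol.
[H2C2O4] = 0.0003714 / 0.03449 L = 0.0108 M.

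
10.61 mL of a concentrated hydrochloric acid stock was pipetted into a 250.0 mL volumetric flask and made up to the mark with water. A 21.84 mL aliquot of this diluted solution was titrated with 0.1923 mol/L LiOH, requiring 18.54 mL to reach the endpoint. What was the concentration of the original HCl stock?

n(LiOH) = 0.1923 x 0.01854 = 0.003565 mol.
n(HCl) in the aliquot = 0.003565 mol.
[diluted HCl] = 0.003565 / 0.02184 = 0.1632 M.
Dilution factor = 250.0/10.61 = 23.56, so [stock] = 0.1632 x 23.56 = 3.85 M.

3.85 M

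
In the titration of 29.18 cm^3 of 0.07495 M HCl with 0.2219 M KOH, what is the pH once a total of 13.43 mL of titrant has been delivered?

n(acid) = 0.07495 x 0.02918 = 0.002187 mol; n(KOH) added = 0.2219 x 0.01343 = 0.002980 mol.
Base is in excess by 0.002980 - 0.002187 = 0.0007931 mol in a total volume of 0.04261 L.
[OH^-] = 0.0007931/0.04261 = 0.01861 M, so pOH = 1.73 and pH = 14.00 - 1.73 = 12.27.

12.27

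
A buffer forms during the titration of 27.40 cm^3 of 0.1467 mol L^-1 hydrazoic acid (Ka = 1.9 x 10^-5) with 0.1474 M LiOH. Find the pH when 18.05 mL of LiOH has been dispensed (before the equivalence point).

5.01

Initial n(HN3) = 0.1467 x 0.02740 = 0.004020 mol.
n(LiOH) added = 0.1474 x 0.01805 = 0.002661 mol, converting that many moles of HN3 to N3-.
Remaining n(HN3) = 0.001359 mol; n(N3-) = 0.002661 mol.
By Henderson-Hasselbalch, pH = pKa + log([A^-]/[HA]) = 4.72 + log(0.002661/0.001359) = 4.72 + (+0.29) = 5.01.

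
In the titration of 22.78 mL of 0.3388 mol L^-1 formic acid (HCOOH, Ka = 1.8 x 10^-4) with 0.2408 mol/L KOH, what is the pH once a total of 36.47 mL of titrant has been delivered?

n(acid) = 0.3388 x 0.02278 = 0.007718 mol; n(KOH) added = 0.2408 x 0.03647 = 0.008782 mol.
Base is in excess by 0.008782 - 0.007718 = 0.001064 mol in a total volume of 0.05925 L.
[OH^-] = 0.001064/0.05925 = 0.01796 M, so pOH = 1.75 and pH = 14.00 - 1.75 = 12.25.

12.25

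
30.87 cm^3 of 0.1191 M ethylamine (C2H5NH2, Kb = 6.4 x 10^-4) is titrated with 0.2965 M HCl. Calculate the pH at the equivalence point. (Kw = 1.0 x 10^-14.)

n(C2H5NH2) = 0.1191 x 0.03087 = 0.003677 mol; V(HCl) at equivalence = 0.003677/0.2965 = 0.01240 L.
At equivalence the base is fully converted to C2H5NH3+; total volume = 0.04327 L, so [C2H5NH3+] = 0.003677/0.04327 = 0.08497 M.
Ka(C2H5NH3+) = Kw/Kb = 1.0e-14 / 6.4 x 10^-4 = 1.56e-11.
[H^+] = sqrt(Ka x [C2H5NH3+]) = sqrt(1.56e-11 x 0.08497) = 1.15e-6 M.
pH = -log(1.15e-6) = 5.94.

5.94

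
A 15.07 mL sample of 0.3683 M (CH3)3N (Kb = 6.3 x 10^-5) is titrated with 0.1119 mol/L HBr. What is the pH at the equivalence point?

5.43

n((CH3)3N) = 0.3683 x 0.01507 = 0.005550 mol; V(HBr) at equivalence = 0.005550/0.1119 = 0.04960 L.
At equivalence the base is fully converted to (CH3)3NH+; total volume = 0.06467 L, so [(CH3)3NH+] = 0.005550/0.06467 = 0.08582 M.
Ka((CH3)3NH+) = Kw/Kb = 1.0e-14 / 6.3 x 10^-5 = 1.59e-10.
[H^+] = sqrt(Ka x [(CH3)3NH+]) = sqrt(1.59e-10 x 0.08582) = 3.69e-6 M.
pH = -log(3.69e-6) = 5.43.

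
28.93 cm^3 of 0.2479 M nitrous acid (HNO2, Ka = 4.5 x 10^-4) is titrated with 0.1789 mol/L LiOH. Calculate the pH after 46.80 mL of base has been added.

12.20

n(acid) = 0.2479 x 0.02893 = 0.007172 mol; n(LiOH) added = 0.1789 x 0.04680 = 0.008373 mol.
Base is in excess by 0.008373 - 0.007172 = 0.001201 mol in a total volume of 0.07573 L.
[OH^-] = 0.001201/0.07573 = 0.01586 M, so pOH = 1.80 and pH = 14.00 - 1.80 = 12.20.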